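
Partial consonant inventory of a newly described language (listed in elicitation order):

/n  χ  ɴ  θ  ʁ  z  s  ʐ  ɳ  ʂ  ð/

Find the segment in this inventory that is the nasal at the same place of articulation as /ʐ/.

/ʐ/ is a voiced retroflex fricative.
The nasal at the same place is a retroflex nasal — in this inventory, /ɳ/.

/ɳ/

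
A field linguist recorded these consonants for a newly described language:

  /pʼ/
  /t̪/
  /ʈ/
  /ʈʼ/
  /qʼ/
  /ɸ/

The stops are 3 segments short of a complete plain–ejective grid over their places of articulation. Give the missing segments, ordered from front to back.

/p/, /t̪ʼ/, /q/

Plain: /t̪/ (dental), /ʈ/ (retroflex).
Ejective: /pʼ/ (bilabial), /ʈʼ/ (retroflex), /qʼ/ (uvular).
Gaps, from front to back: bilabial lacks plain (/p/); dental lacks ejective (/t̪ʼ/); uvular lacks plain (/q/).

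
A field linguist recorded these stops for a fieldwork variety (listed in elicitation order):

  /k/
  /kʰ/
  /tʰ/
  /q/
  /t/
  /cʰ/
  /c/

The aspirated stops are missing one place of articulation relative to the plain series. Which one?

uvular

place of articulation  plain     aspirated
alveolar          t         tʰ      
palatal           c         cʰ      
velar             k         kʰ      
uvular            q         —       
Every place of articulation has an aspirated member except uvular, where /qʰ/ would be expected.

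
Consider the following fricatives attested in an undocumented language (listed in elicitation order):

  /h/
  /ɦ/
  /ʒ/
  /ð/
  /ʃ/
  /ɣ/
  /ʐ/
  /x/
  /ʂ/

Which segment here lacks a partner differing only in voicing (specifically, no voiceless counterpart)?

Postalveolar: /ʃ/ ~ /ʒ/
Retroflex: /ʂ/ ~ /ʐ/
Velar: /x/ ~ /ɣ/
Glottal: /h/ ~ /ɦ/
Dental: only /ð/ (voiced); no voiceless partner.
So /ð/ is the unpaired segment.

/ð/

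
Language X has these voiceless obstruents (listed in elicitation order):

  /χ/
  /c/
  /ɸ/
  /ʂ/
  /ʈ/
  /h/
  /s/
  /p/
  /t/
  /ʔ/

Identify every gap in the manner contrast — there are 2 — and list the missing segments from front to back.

/ç/, /q/

Stop: /p/ (bilabial), /t/ (alveolar), /ʈ/ (retroflex), /c/ (palatal), /ʔ/ (glottal).
Fricative: /ɸ/ (bilabial), /s/ (alveolar), /ʂ/ (retroflex), /χ/ (uvular), /h/ (glottal).
Gaps, from front to back: palatal lacks fricative (/ç/); uvular lacks stop (/q/).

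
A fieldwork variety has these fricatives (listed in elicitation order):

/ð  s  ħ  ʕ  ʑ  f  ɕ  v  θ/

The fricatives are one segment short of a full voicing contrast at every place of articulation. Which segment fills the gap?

/z/

Voiceless: /f/ (labiodental), /θ/ (dental), /s/ (alveolar), /ɕ/ (alveolo-palatal), /ħ/ (pharyngeal).
Voiced: /v/ (labiodental), /ð/ (dental), /ʑ/ (alveolo-palatal), /ʕ/ (pharyngeal).
The alveolar row has no voiced member, so the gap is the voiced alveolar fricative /z/.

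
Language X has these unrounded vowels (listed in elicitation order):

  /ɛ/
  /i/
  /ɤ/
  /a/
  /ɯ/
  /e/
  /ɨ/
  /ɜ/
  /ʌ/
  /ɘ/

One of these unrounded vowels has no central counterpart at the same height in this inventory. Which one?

High: /i/ ~ /ɨ/ ~ /ɯ/
High-mid: /e/ ~ /ɘ/ ~ /ɤ/
Low-mid: /ɛ/ ~ /ɜ/ ~ /ʌ/
Low: only /a/ (front); no central partner.
So /a/ is the unpaired segment.

/a/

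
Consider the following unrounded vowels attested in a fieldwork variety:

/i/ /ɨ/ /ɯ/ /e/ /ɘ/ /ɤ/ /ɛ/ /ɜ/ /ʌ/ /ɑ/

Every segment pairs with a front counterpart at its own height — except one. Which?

/ɑ/

High: /i/ ~ /ɨ/ ~ /ɯ/
High-mid: /e/ ~ /ɘ/ ~ /ɤ/
Low-mid: /ɛ/ ~ /ɜ/ ~ /ʌ/
Low: only /ɑ/ (back); no front partner.
So /ɑ/ is the unpaired segment.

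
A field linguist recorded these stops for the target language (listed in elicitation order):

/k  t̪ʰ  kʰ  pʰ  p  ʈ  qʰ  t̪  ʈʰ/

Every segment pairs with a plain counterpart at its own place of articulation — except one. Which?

/qʰ/

Bilabial: /p/ ~ /pʰ/
Dental: /t̪/ ~ /t̪ʰ/
Retroflex: /ʈ/ ~ /ʈʰ/
Velar: /k/ ~ /kʰ/
Uvular: only /qʰ/ (aspirated); no plain partner.
So /qʰ/ is the unpaired segment.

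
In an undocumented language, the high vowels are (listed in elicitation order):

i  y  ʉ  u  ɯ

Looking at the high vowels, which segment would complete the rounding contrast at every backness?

/ɨ/

front: unrounded /i/, rounded /y/.
central: unrounded —, rounded /ʉ/.
back: unrounded /ɯ/, rounded /u/.
The central row has no unrounded member, so the gap is the central unrounded vowel /ɨ/.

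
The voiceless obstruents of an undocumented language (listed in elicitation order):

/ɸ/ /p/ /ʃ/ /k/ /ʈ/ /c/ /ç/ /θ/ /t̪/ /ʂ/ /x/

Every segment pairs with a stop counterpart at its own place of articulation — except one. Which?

/ʃ/

Bilabial: /p/ ~ /ɸ/
Dental: /t̪/ ~ /θ/
Retroflex: /ʈ/ ~ /ʂ/
Palatal: /c/ ~ /ç/
Velar: /k/ ~ /x/
Postalveolar: only /ʃ/ (fricative); no stop partner.
So /ʃ/ is the unpaired segment.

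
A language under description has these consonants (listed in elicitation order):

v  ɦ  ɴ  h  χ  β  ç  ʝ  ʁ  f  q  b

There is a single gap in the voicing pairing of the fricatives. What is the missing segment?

/ɸ/

place of articulation  voiceless  voiced  
bilabial          —         β       
labiodental       f         v       
palatal           ç         ʝ       
uvular            χ         ʁ       
glottal           h         ɦ       
The bilabial row has no voiceless member, so the gap is the voiceless bilabial fricative /ɸ/.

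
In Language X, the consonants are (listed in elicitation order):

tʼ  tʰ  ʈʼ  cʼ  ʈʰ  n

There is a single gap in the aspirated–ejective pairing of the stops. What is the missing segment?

/cʰ/

place of articulation  aspirated  ejective
alveolar          tʰ        tʼ      
retroflex         ʈʰ        ʈʼ      
palatal           —         cʼ      
The palatal row has no aspirated member, so the gap is the aspirated palatal stop /cʰ/.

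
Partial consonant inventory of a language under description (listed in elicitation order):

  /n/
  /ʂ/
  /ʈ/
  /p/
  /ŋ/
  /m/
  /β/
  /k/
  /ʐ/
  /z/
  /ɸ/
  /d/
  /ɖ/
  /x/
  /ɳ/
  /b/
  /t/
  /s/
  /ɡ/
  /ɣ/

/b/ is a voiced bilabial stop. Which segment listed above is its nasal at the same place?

The nasal at the same place is a bilabial nasal — in this inventory, /m/.

/m/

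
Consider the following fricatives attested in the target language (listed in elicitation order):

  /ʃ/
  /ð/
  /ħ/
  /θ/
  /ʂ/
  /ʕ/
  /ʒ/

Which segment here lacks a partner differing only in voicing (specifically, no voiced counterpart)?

/ʂ/

Dental: /θ/ ~ /ð/
Postalveolar: /ʃ/ ~ /ʒ/
Pharyngeal: /ħ/ ~ /ʕ/
Retroflex: only /ʂ/ (voiceless); no voiced partner.
So /ʂ/ is the unpaired segment.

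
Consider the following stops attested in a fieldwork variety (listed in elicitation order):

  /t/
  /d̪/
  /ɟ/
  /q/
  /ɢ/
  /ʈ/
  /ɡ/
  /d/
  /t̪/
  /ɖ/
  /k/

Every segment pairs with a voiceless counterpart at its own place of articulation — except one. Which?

/ɟ/

Dental: /t̪/ ~ /d̪/
Alveolar: /t/ ~ /d/
Retroflex: /ʈ/ ~ /ɖ/
Velar: /k/ ~ /ɡ/
Uvular: /q/ ~ /ɢ/
Palatal: only /ɟ/ (voiced); no voiceless partner.
So /ɟ/ is the unpaired segment.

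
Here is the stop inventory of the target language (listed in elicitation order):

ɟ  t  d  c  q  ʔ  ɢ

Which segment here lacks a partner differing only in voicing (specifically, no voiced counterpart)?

Alveolar: /t/ ~ /d/
Palatal: /c/ ~ /ɟ/
Uvular: /q/ ~ /ɢ/
Glottal: only /ʔ/ (voiceless); no voiced partner.
So /ʔ/ is the unpaired segment.

/ʔ/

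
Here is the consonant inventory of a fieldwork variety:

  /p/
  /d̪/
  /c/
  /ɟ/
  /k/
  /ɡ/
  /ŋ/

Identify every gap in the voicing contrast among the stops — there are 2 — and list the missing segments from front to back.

/b/, /t̪/

Voiceless: /p/ (bilabial), /c/ (palatal), /k/ (velar).
Voiced: /d̪/ (dental), /ɟ/ (palatal), /ɡ/ (velar).
Gaps, from front to back: bilabial lacks voiced (/b/); dental lacks voiceless (/t̪/).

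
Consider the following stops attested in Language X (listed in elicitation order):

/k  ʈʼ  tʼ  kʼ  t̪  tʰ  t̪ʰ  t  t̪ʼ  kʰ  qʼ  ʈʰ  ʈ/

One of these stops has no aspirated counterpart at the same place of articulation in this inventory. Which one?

/qʼ/

Dental: /t̪/ ~ /t̪ʰ/ ~ /t̪ʼ/
Alveolar: /t/ ~ /tʰ/ ~ /tʼ/
Retroflex: /ʈ/ ~ /ʈʰ/ ~ /ʈʼ/
Velar: /k/ ~ /kʰ/ ~ /kʼ/
Uvular: only /qʼ/ (ejective); no aspirated partner.
So /qʼ/ is the unpaired segment.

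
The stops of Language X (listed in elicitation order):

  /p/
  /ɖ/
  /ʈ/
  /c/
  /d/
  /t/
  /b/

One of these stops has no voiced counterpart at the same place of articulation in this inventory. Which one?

Bilabial: /p/ ~ /b/
Alveolar: /t/ ~ /d/
Retroflex: /ʈ/ ~ /ɖ/
Palatal: only /c/ (voiceless); no voiced partner.
So /c/ is the unpaired segment.

/c/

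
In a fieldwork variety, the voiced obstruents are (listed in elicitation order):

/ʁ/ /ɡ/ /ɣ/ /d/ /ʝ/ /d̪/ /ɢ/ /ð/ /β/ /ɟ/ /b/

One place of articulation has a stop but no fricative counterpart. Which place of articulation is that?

Stop: /b/ (bilabial), /d̪/ (dental), /d/ (alveolar), /ɟ/ (palatal), /ɡ/ (velar), /ɢ/ (uvular).
Fricative: /β/ (bilabial), /ð/ (dental), /ʝ/ (palatal), /ɣ/ (velar), /ʁ/ (uvular).
Every place of articulation has a fricative member except alveolar, where /z/ would be expected.

alveolar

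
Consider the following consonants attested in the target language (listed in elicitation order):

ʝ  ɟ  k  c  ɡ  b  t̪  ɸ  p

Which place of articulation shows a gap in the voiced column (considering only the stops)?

dental

Voiceless: /p/ (bilabial), /t̪/ (dental), /c/ (palatal), /k/ (velar).
Voiced: /b/ (bilabial), /ɟ/ (palatal), /ɡ/ (velar).
Every place of articulation has a voiced member except dental, where /d̪/ would be expected.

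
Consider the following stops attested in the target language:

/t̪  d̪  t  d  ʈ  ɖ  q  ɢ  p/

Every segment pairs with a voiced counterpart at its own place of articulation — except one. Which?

Dental: /t̪/ ~ /d̪/
Alveolar: /t/ ~ /d/
Retroflex: /ʈ/ ~ /ɖ/
Uvular: /q/ ~ /ɢ/
Bilabial: only /p/ (voiceless); no voiced partner.
So /p/ is the unpaired segment.

/p/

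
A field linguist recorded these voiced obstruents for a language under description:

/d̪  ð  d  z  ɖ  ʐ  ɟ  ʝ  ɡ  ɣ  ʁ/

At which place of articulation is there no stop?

dental: stop /d̪/, fricative /ð/.
alveolar: stop /d/, fricative /z/.
retroflex: stop /ɖ/, fricative /ʐ/.
palatal: stop /ɟ/, fricative /ʝ/.
velar: stop /ɡ/, fricative /ɣ/.
uvular: stop —, fricative /ʁ/.
Every place of articulation has a stop member except uvular, where /ɢ/ would be expected.

uvular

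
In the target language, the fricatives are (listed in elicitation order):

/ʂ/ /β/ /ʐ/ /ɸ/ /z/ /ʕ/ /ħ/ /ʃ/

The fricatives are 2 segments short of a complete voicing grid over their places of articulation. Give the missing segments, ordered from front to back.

place of articulation  voiceless  voiced  
bilabial          ɸ         β       
alveolar          —         z       
postalveolar      ʃ         —       
retroflex         ʂ         ʐ       
pharyngeal        ħ         ʕ       
Gaps, from front to back: alveolar lacks voiceless (/s/); postalveolar lacks voiced (/ʒ/).

/s/, /ʒ/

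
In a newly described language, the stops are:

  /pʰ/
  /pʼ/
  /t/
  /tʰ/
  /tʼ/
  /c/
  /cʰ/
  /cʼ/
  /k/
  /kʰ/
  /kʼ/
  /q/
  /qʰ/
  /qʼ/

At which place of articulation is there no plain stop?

bilabial

place of articulation  plain     aspirated  ejective
bilabial          —         pʰ        pʼ      
alveolar          t         tʰ        tʼ      
palatal           c         cʰ        cʼ      
velar             k         kʰ        kʼ      
uvular            q         qʰ        qʼ      
Every place of articulation has a plain member except bilabial, where /p/ would be expected.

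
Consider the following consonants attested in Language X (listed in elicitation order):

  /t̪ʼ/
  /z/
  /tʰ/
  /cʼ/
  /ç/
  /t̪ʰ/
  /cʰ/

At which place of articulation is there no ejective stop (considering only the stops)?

alveolar

Aspirated: /t̪ʰ/ (dental), /tʰ/ (alveolar), /cʰ/ (palatal).
Ejective: /t̪ʼ/ (dental), /cʼ/ (palatal).
Every place of articulation has an ejective member except alveolar, where /tʼ/ would be expected.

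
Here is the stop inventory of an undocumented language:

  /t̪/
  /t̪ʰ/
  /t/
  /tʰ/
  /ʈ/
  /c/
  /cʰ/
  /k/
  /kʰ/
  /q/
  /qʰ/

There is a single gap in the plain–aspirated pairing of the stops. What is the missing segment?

dental: plain /t̪/, aspirated /t̪ʰ/.
alveolar: plain /t/, aspirated /tʰ/.
retroflex: plain /ʈ/, aspirated —.
palatal: plain /c/, aspirated /cʰ/.
velar: plain /k/, aspirated /kʰ/.
uvular: plain /q/, aspirated /qʰ/.
The retroflex row has no aspirated member, so the gap is the aspirated retroflex stop /ʈʰ/.

/ʈʰ/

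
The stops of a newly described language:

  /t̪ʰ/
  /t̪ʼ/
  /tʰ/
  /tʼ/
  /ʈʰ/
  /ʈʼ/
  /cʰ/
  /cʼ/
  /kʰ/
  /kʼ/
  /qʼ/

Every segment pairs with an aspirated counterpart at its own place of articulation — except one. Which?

/qʼ/

Dental: /t̪ʰ/ ~ /t̪ʼ/
Alveolar: /tʰ/ ~ /tʼ/
Retroflex: /ʈʰ/ ~ /ʈʼ/
Palatal: /cʰ/ ~ /cʼ/
Velar: /kʰ/ ~ /kʼ/
Uvular: only /qʼ/ (ejective); no aspirated partner.
So /qʼ/ is the unpaired segment.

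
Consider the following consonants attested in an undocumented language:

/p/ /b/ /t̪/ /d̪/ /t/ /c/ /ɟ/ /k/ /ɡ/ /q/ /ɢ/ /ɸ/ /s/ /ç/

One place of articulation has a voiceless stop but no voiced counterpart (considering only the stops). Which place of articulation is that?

alveolar

Voiceless: /p/ (bilabial), /t̪/ (dental), /t/ (alveolar), /c/ (palatal), /k/ (velar), /q/ (uvular).
Voiced: /b/ (bilabial), /d̪/ (dental), /ɟ/ (palatal), /ɡ/ (velar), /ɢ/ (uvular).
Every place of articulation has a voiced member except alveolar, where /d/ would be expected.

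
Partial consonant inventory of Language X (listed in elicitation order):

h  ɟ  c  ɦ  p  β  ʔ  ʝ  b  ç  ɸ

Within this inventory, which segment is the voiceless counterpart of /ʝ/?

/ʝ/ is a voiced palatal fricative.
The voiceless counterpart is a voiceless palatal fricative — in this inventory, /ç/.

/ç/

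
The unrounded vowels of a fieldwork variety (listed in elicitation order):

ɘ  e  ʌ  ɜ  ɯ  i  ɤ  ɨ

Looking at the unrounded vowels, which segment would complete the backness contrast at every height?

/ɛ/

Front: /i/ (high), /e/ (high-mid).
Central: /ɨ/ (high), /ɘ/ (high-mid), /ɜ/ (low-mid).
Back: /ɯ/ (high), /ɤ/ (high-mid), /ʌ/ (low-mid).
The low-mid row has no front member, so the gap is the low-mid front unrounded vowel /ɛ/.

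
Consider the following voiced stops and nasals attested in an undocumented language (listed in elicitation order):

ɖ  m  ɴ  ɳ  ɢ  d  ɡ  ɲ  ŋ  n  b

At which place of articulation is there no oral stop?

place of articulation  oral stop  nasal   
bilabial          b         m       
alveolar          d         n       
retroflex         ɖ         ɳ       
palatal           —         ɲ       
velar             ɡ         ŋ       
uvular            ɢ         ɴ       
Every place of articulation has an oral stop member except palatal, where /ɟ/ would be expected.

palatal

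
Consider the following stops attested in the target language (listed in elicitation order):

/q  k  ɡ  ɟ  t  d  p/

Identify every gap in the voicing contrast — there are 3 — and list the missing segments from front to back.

/b/, /c/, /ɢ/

Voiceless: /p/ (bilabial), /t/ (alveolar), /k/ (velar), /q/ (uvular).
Voiced: /d/ (alveolar), /ɟ/ (palatal), /ɡ/ (velar).
Gaps, from front to back: bilabial lacks voiced (/b/); palatal lacks voiceless (/c/); uvular lacks voiced (/ɢ/).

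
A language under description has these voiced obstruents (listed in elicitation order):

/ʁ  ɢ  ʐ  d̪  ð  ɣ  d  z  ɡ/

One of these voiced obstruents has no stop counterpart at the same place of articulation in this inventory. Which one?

/ʐ/

Dental: /d̪/ ~ /ð/
Alveolar: /d/ ~ /z/
Velar: /ɡ/ ~ /ɣ/
Uvular: /ɢ/ ~ /ʁ/
Retroflex: only /ʐ/ (fricative); no stop partner.
So /ʐ/ is the unpaired segment.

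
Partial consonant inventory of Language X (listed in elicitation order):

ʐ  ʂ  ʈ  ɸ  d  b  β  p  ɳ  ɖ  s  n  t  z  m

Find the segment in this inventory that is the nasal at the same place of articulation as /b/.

/m/

/b/ is a voiced bilabial stop.
The nasal at the same place is a bilabial nasal — in this inventory, /m/.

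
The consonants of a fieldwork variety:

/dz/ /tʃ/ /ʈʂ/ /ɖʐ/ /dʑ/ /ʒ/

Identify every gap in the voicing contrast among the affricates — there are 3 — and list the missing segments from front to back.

/ts/, /dʒ/, /tɕ/

alveolar: voiceless —, voiced /dz/.
postalveolar: voiceless /tʃ/, voiced —.
retroflex: voiceless /ʈʂ/, voiced /ɖʐ/.
alveolo-palatal: voiceless —, voiced /dʑ/.
Gaps, from front to back: alveolar lacks voiceless (/ts/); postalveolar lacks voiced (/dʒ/); alveolo-palatal lacks voiceless (/tɕ/).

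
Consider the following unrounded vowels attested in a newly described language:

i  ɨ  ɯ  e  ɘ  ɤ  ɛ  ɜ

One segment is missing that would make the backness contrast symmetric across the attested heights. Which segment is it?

/ʌ/

Front: /i/ (high), /e/ (high-mid), /ɛ/ (low-mid).
Central: /ɨ/ (high), /ɘ/ (high-mid), /ɜ/ (low-mid).
Back: /ɯ/ (high), /ɤ/ (high-mid).
The low-mid row has no back member, so the gap is the low-mid back unrounded vowel /ʌ/.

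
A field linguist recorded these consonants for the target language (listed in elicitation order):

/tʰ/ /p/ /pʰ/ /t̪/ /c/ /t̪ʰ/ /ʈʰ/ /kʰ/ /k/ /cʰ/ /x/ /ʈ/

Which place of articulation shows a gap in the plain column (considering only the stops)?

alveolar

bilabial: plain /p/, aspirated /pʰ/.
dental: plain /t̪/, aspirated /t̪ʰ/.
alveolar: plain —, aspirated /tʰ/.
retroflex: plain /ʈ/, aspirated /ʈʰ/.
palatal: plain /c/, aspirated /cʰ/.
velar: plain /k/, aspirated /kʰ/.
Every place of articulation has a plain member except alveolar, where /t/ would be expected.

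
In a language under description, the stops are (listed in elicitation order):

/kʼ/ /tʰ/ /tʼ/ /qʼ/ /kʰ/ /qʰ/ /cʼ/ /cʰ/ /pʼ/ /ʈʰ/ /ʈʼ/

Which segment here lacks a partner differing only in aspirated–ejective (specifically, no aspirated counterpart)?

/pʼ/

Alveolar: /tʰ/ ~ /tʼ/
Retroflex: /ʈʰ/ ~ /ʈʼ/
Palatal: /cʰ/ ~ /cʼ/
Velar: /kʰ/ ~ /kʼ/
Uvular: /qʰ/ ~ /qʼ/
Bilabial: only /pʼ/ (ejective); no aspirated partner.
So /pʼ/ is the unpaired segment.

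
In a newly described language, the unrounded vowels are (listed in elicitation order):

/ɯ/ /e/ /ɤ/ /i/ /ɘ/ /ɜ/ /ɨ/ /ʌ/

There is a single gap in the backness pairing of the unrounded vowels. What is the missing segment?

/ɛ/

height            front     central   back    
high              i         ɨ         ɯ       
high-mid          e         ɘ         ɤ       
low-mid           —         ɜ         ʌ       
The low-mid row has no front member, so the gap is the low-mid front unrounded vowel /ɛ/.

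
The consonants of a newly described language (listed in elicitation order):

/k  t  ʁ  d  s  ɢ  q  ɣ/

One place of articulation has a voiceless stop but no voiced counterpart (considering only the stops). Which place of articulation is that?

velar

Voiceless: /t/ (alveolar), /k/ (velar), /q/ (uvular).
Voiced: /d/ (alveolar), /ɢ/ (uvular).
Every place of articulation has a voiced member except velar, where /ɡ/ would be expected.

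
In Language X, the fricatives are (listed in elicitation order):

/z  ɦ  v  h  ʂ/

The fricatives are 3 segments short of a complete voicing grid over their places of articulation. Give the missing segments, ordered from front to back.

Voiceless: /ʂ/ (retroflex), /h/ (glottal).
Voiced: /v/ (labiodental), /z/ (alveolar), /ɦ/ (glottal).
Gaps, from front to back: labiodental lacks voiceless (/f/); alveolar lacks voiceless (/s/); retroflex lacks voiced (/ʐ/).

/f/, /s/, /ʐ/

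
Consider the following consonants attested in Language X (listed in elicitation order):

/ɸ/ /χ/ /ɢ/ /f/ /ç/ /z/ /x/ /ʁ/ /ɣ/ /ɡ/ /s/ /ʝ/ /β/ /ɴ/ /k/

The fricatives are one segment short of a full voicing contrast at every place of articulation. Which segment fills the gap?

place of articulation  voiceless  voiced  
bilabial          ɸ         β       
labiodental       f         —       
alveolar          s         z       
palatal           ç         ʝ       
velar             x         ɣ       
uvular            χ         ʁ       
The labiodental row has no voiced member, so the gap is the voiced labiodental fricative /v/.

/v/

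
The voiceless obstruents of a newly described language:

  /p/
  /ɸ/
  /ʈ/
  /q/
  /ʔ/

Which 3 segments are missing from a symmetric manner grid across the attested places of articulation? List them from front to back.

Stop: /p/ (bilabial), /ʈ/ (retroflex), /q/ (uvular), /ʔ/ (glottal).
Fricative: /ɸ/ (bilabial).
Gaps, from front to back: retroflex lacks fricative (/ʂ/); uvular lacks fricative (/χ/); glottal lacks fricative (/h/).

/ʂ/, /χ/, /h/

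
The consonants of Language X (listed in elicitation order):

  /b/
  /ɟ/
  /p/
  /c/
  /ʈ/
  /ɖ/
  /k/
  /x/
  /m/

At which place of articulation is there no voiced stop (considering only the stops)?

velar

bilabial: voiceless /p/, voiced /b/.
retroflex: voiceless /ʈ/, voiced /ɖ/.
palatal: voiceless /c/, voiced /ɟ/.
velar: voiceless /k/, voiced —.
Every place of articulation has a voiced member except velar, where /ɡ/ would be expected.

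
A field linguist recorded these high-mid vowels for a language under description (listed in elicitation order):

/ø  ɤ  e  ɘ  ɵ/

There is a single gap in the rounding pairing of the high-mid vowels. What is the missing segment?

/o/

front: unrounded /e/, rounded /ø/.
central: unrounded /ɘ/, rounded /ɵ/.
back: unrounded /ɤ/, rounded —.
The back row has no rounded member, so the gap is the back rounded vowel /o/.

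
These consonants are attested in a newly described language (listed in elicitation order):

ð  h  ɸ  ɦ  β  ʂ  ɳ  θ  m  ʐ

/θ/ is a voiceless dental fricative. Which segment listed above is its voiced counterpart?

The voiced counterpart is a voiced dental fricative — in this inventory, /ð/.

/ð/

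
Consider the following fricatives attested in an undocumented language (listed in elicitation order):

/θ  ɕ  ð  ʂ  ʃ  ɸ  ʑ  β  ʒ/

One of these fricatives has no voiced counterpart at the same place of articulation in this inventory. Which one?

Bilabial: /ɸ/ ~ /β/
Dental: /θ/ ~ /ð/
Postalveolar: /ʃ/ ~ /ʒ/
Alveolo-palatal: /ɕ/ ~ /ʑ/
Retroflex: only /ʂ/ (voiceless); no voiced partner.
So /ʂ/ is the unpaired segment.

/ʂ/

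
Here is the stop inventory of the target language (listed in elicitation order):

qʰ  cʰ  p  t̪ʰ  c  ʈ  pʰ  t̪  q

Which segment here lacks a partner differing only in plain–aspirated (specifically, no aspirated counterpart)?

Bilabial: /p/ ~ /pʰ/
Dental: /t̪/ ~ /t̪ʰ/
Palatal: /c/ ~ /cʰ/
Uvular: /q/ ~ /qʰ/
Retroflex: only /ʈ/ (plain); no aspirated partner.
So /ʈ/ is the unpaired segment.

/ʈ/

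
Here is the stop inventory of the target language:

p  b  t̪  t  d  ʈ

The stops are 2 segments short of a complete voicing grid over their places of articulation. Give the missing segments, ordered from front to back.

/d̪/, /ɖ/

Voiceless: /p/ (bilabial), /t̪/ (dental), /t/ (alveolar), /ʈ/ (retroflex).
Voiced: /b/ (bilabial), /d/ (alveolar).
Gaps, from front to back: dental lacks voiced (/d̪/); retroflex lacks voiced (/ɖ/).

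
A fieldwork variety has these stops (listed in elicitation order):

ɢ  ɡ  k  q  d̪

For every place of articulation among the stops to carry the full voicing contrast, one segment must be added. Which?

dental: voiceless —, voiced /d̪/.
velar: voiceless /k/, voiced /ɡ/.
uvular: voiceless /q/, voiced /ɢ/.
The dental row has no voiceless member, so the gap is the voiceless dental stop /t̪/.

/t̪/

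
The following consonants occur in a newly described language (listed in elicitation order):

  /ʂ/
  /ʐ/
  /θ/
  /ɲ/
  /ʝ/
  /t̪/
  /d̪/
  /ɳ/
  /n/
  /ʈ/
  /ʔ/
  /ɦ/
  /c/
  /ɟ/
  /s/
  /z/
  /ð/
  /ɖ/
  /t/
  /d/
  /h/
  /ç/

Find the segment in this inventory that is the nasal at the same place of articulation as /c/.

/ɲ/

/c/ is a voiceless palatal stop.
The nasal at the same place is a palatal nasal — in this inventory, /ɲ/.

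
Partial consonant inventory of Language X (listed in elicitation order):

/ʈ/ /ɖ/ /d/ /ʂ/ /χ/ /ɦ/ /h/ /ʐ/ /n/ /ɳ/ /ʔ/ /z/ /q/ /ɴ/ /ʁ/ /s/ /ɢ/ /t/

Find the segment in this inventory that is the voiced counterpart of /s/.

/z/

/s/ is a voiceless alveolar fricative.
The voiced counterpart is a voiced alveolar fricative — in this inventory, /z/.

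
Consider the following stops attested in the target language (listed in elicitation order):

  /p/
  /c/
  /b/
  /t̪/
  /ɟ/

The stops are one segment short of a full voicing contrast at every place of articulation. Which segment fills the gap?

bilabial: voiceless /p/, voiced /b/.
dental: voiceless /t̪/, voiced —.
palatal: voiceless /c/, voiced /ɟ/.
The dental row has no voiced member, so the gap is the voiced dental stop /d̪/.

/d̪/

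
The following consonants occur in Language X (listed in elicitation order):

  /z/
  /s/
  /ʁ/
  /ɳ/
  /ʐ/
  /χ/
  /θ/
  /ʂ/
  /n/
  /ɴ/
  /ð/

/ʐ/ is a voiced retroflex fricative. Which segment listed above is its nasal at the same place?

/ɳ/

The nasal at the same place is a retroflex nasal — in this inventory, /ɳ/.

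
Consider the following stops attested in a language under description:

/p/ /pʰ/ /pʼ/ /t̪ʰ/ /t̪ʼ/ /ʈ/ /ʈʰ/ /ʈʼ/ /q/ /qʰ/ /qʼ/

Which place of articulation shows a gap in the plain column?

dental

place of articulation  plain     aspirated  ejective
bilabial          p         pʰ        pʼ      
dental            —         t̪ʰ       t̪ʼ     
retroflex         ʈ         ʈʰ        ʈʼ      
uvular            q         qʰ        qʼ      
Every place of articulation has a plain member except dental, where /t̪/ would be expected.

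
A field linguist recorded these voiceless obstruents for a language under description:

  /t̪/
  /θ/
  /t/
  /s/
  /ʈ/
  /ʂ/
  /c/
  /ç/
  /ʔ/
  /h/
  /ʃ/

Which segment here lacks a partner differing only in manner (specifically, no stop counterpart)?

Dental: /t̪/ ~ /θ/
Alveolar: /t/ ~ /s/
Retroflex: /ʈ/ ~ /ʂ/
Palatal: /c/ ~ /ç/
Glottal: /ʔ/ ~ /h/
Postalveolar: only /ʃ/ (fricative); no stop partner.
So /ʃ/ is the unpaired segment.

/ʃ/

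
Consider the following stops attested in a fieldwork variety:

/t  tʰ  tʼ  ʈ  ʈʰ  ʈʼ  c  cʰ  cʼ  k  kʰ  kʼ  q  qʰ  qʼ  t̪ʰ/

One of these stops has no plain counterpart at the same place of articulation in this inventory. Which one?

/t̪ʰ/

Alveolar: /t/ ~ /tʰ/ ~ /tʼ/
Retroflex: /ʈ/ ~ /ʈʰ/ ~ /ʈʼ/
Palatal: /c/ ~ /cʰ/ ~ /cʼ/
Velar: /k/ ~ /kʰ/ ~ /kʼ/
Uvular: /q/ ~ /qʰ/ ~ /qʼ/
Dental: only /t̪ʰ/ (aspirated); no plain partner.
So /t̪ʰ/ is the unpaired segment.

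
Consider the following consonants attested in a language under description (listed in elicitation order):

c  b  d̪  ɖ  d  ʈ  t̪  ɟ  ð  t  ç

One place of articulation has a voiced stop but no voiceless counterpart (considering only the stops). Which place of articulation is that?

bilabial

Voiceless: /t̪/ (dental), /t/ (alveolar), /ʈ/ (retroflex), /c/ (palatal).
Voiced: /b/ (bilabial), /d̪/ (dental), /d/ (alveolar), /ɖ/ (retroflex), /ɟ/ (palatal).
Every place of articulation has a voiceless member except bilabial, where /p/ would be expected.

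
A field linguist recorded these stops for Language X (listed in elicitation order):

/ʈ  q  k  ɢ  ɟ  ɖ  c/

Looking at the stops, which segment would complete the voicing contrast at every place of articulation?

/ɡ/

retroflex: voiceless /ʈ/, voiced /ɖ/.
palatal: voiceless /c/, voiced /ɟ/.
velar: voiceless /k/, voiced —.
uvular: voiceless /q/, voiced /ɢ/.
The velar row has no voiced member, so the gap is the voiced velar stop /ɡ/.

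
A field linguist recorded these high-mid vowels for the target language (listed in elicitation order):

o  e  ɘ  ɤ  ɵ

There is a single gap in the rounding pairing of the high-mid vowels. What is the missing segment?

front: unrounded /e/, rounded —.
central: unrounded /ɘ/, rounded /ɵ/.
back: unrounded /ɤ/, rounded /o/.
The front row has no rounded member, so the gap is the front rounded vowel /ø/.

/ø/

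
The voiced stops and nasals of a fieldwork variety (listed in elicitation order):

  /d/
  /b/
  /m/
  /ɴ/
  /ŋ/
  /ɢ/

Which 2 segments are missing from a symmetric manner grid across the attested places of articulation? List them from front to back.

bilabial: oral stop /b/, nasal /m/.
alveolar: oral stop /d/, nasal —.
velar: oral stop —, nasal /ŋ/.
uvular: oral stop /ɢ/, nasal /ɴ/.
Gaps, from front to back: alveolar lacks nasal (/n/); velar lacks oral stop (/ɡ/).

/n/, /ɡ/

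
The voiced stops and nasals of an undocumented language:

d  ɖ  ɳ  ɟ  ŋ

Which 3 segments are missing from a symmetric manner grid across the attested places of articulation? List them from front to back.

/n/, /ɲ/, /ɡ/

alveolar: oral stop /d/, nasal —.
retroflex: oral stop /ɖ/, nasal /ɳ/.
palatal: oral stop /ɟ/, nasal —.
velar: oral stop —, nasal /ŋ/.
Gaps, from front to back: alveolar lacks nasal (/n/); palatal lacks nasal (/ɲ/); velar lacks oral stop (/ɡ/).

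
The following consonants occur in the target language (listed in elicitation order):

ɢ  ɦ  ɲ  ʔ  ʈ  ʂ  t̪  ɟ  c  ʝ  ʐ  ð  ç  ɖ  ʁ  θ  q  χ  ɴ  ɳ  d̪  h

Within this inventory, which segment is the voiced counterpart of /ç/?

/ç/ is a voiceless palatal fricative.
The voiced counterpart is a voiced palatal fricative — in this inventory, /ʝ/.

/ʝ/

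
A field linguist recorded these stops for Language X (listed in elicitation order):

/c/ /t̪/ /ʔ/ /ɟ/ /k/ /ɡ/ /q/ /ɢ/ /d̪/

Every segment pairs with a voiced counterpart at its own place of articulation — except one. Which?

/ʔ/

Dental: /t̪/ ~ /d̪/
Palatal: /c/ ~ /ɟ/
Velar: /k/ ~ /ɡ/
Uvular: /q/ ~ /ɢ/
Glottal: only /ʔ/ (voiceless); no voiced partner.
So /ʔ/ is the unpaired segment.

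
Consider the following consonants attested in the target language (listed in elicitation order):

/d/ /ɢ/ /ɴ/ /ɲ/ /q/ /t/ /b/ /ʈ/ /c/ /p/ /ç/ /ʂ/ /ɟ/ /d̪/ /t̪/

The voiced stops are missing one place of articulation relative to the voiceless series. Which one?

retroflex

place of articulation  voiceless  voiced  
bilabial          p         b       
dental            t̪        d̪      
alveolar          t         d       
retroflex         ʈ         —       
palatal           c         ɟ       
uvular            q         ɢ       
Every place of articulation has a voiced member except retroflex, where /ɖ/ would be expected.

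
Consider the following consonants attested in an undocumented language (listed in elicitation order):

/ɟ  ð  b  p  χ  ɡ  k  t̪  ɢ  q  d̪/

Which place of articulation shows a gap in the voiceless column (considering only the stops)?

Voiceless: /p/ (bilabial), /t̪/ (dental), /k/ (velar), /q/ (uvular).
Voiced: /b/ (bilabial), /d̪/ (dental), /ɟ/ (palatal), /ɡ/ (velar), /ɢ/ (uvular).
Every place of articulation has a voiceless member except palatal, where /c/ would be expected.

palatal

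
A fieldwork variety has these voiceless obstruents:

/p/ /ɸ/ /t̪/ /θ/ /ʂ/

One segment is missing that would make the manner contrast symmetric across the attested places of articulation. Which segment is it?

bilabial: stop /p/, fricative /ɸ/.
dental: stop /t̪/, fricative /θ/.
retroflex: stop —, fricative /ʂ/.
The retroflex row has no stop member, so the gap is the retroflex stop /ʈ/.

/ʈ/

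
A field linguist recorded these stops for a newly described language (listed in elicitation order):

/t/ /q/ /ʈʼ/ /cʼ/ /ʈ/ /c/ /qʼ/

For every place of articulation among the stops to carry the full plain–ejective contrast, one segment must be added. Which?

/tʼ/

Plain: /t/ (alveolar), /ʈ/ (retroflex), /c/ (palatal), /q/ (uvular).
Ejective: /ʈʼ/ (retroflex), /cʼ/ (palatal), /qʼ/ (uvular).
The alveolar row has no ejective member, so the gap is the ejective alveolar stop /tʼ/.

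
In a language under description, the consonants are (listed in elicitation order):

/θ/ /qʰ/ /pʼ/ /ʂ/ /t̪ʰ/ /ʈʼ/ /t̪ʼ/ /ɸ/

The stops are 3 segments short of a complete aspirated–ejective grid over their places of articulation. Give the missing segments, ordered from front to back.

place of articulation  aspirated  ejective
bilabial          —         pʼ      
dental            t̪ʰ       t̪ʼ     
retroflex         —         ʈʼ      
uvular            qʰ        —       
Gaps, from front to back: bilabial lacks aspirated (/pʰ/); retroflex lacks aspirated (/ʈʰ/); uvular lacks ejective (/qʼ/).

/pʰ/, /ʈʰ/, /qʼ/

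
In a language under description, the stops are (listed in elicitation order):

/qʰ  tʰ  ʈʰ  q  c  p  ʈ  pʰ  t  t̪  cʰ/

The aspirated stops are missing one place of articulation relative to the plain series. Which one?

dental

bilabial: plain /p/, aspirated /pʰ/.
dental: plain /t̪/, aspirated —.
alveolar: plain /t/, aspirated /tʰ/.
retroflex: plain /ʈ/, aspirated /ʈʰ/.
palatal: plain /c/, aspirated /cʰ/.
uvular: plain /q/, aspirated /qʰ/.
Every place of articulation has an aspirated member except dental, where /t̪ʰ/ would be expected.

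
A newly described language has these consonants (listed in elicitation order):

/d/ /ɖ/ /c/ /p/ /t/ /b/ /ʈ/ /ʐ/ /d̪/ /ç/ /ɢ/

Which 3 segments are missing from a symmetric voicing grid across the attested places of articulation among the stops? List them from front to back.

bilabial: voiceless /p/, voiced /b/.
dental: voiceless —, voiced /d̪/.
alveolar: voiceless /t/, voiced /d/.
retroflex: voiceless /ʈ/, voiced /ɖ/.
palatal: voiceless /c/, voiced —.
uvular: voiceless —, voiced /ɢ/.
Gaps, from front to back: dental lacks voiceless (/t̪/); palatal lacks voiced (/ɟ/); uvular lacks voiceless (/q/).

/t̪/, /ɟ/, /q/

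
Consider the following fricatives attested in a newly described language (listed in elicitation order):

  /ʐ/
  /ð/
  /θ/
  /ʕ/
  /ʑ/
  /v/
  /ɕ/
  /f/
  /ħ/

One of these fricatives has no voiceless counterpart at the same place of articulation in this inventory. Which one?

Labiodental: /f/ ~ /v/
Dental: /θ/ ~ /ð/
Alveolo-palatal: /ɕ/ ~ /ʑ/
Pharyngeal: /ħ/ ~ /ʕ/
Retroflex: only /ʐ/ (voiced); no voiceless partner.
So /ʐ/ is the unpaired segment.

/ʐ/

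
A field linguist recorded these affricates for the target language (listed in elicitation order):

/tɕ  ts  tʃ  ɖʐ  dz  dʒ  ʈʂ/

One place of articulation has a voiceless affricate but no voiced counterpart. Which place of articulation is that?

alveolo-palatal

place of articulation  voiceless  voiced  
alveolar          ts        dz      
postalveolar      tʃ        dʒ      
retroflex         ʈʂ        ɖʐ      
alveolo-palatal   tɕ        —       
Every place of articulation has a voiced member except alveolo-palatal, where /dʑ/ would be expected.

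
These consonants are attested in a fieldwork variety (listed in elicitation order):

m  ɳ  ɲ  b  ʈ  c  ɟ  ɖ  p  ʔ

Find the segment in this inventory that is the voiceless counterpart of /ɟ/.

/ɟ/ is a voiced palatal stop.
The voiceless counterpart is a voiceless palatal stop — in this inventory, /c/.

/c/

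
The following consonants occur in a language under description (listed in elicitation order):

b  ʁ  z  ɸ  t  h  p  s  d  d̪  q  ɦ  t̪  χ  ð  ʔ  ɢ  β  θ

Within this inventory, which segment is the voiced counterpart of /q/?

/ɢ/

/q/ is a voiceless uvular stop.
The voiced counterpart is a voiced uvular stop — in this inventory, /ɢ/.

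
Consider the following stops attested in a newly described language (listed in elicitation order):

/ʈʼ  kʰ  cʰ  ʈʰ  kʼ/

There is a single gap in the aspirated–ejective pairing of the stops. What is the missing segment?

retroflex: aspirated /ʈʰ/, ejective /ʈʼ/.
palatal: aspirated /cʰ/, ejective —.
velar: aspirated /kʰ/, ejective /kʼ/.
The palatal row has no ejective member, so the gap is the ejective palatal stop /cʼ/.

/cʼ/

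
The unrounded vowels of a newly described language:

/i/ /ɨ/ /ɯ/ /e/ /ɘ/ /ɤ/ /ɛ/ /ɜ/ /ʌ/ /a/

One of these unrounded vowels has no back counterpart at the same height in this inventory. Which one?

/a/

High: /i/ ~ /ɨ/ ~ /ɯ/
High-mid: /e/ ~ /ɘ/ ~ /ɤ/
Low-mid: /ɛ/ ~ /ɜ/ ~ /ʌ/
Low: only /a/ (front); no back partner.
So /a/ is the unpaired segment.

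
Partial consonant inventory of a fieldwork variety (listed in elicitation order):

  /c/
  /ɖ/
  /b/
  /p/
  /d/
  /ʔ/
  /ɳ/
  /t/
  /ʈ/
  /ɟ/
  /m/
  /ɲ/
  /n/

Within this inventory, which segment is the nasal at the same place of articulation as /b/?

/b/ is a voiced bilabial stop.
The nasal at the same place is a bilabial nasal — in this inventory, /m/.

/m/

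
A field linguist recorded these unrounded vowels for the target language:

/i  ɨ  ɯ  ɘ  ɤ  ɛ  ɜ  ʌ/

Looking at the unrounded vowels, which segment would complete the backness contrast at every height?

high: front /i/, central /ɨ/, back /ɯ/.
high-mid: front —, central /ɘ/, back /ɤ/.
low-mid: front /ɛ/, central /ɜ/, back /ʌ/.
The high-mid row has no front member, so the gap is the high-mid front unrounded vowel /e/.

/e/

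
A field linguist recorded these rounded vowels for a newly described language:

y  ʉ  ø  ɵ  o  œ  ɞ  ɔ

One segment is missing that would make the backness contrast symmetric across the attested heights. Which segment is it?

Front: /y/ (high), /ø/ (high-mid), /œ/ (low-mid).
Central: /ʉ/ (high), /ɵ/ (high-mid), /ɞ/ (low-mid).
Back: /o/ (high-mid), /ɔ/ (low-mid).
The high row has no back member, so the gap is the high back rounded vowel /u/.

/u/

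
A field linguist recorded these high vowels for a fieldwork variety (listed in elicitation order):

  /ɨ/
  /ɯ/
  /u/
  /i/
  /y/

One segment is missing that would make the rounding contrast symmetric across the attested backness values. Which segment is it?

Unrounded: /i/ (front), /ɨ/ (central), /ɯ/ (back).
Rounded: /y/ (front), /u/ (back).
The central row has no rounded member, so the gap is the central rounded vowel /ʉ/.

/ʉ/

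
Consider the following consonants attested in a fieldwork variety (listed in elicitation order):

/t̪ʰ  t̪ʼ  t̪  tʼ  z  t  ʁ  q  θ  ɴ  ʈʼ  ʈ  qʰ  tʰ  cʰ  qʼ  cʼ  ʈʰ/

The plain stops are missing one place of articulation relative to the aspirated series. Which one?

dental: plain /t̪/, aspirated /t̪ʰ/, ejective /t̪ʼ/.
alveolar: plain /t/, aspirated /tʰ/, ejective /tʼ/.
retroflex: plain /ʈ/, aspirated /ʈʰ/, ejective /ʈʼ/.
palatal: plain —, aspirated /cʰ/, ejective /cʼ/.
uvular: plain /q/, aspirated /qʰ/, ejective /qʼ/.
Every place of articulation has a plain member except palatal, where /c/ would be expected.

palatal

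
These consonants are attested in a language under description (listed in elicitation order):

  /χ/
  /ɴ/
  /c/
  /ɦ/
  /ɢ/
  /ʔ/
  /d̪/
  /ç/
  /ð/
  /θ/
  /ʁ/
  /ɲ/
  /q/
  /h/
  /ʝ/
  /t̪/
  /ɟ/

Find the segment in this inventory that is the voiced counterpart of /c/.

/c/ is a voiceless palatal stop.
The voiced counterpart is a voiced palatal stop — in this inventory, /ɟ/.

/ɟ/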